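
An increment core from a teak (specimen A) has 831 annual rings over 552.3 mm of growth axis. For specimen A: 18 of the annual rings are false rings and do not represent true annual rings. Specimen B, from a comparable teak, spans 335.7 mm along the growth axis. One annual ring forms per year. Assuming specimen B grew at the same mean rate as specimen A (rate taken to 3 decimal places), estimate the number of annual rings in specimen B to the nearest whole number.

494 annual rings

Specimen A: after corrections the count is 831 − 18 = 813 annual rings.
A: 552.3 mm over 813 years gives 552.3 / 813 ≈ 0.679 mm per year.
B spans 335.7 / 0.679 = 494.40 years ≈ 494 annual rings.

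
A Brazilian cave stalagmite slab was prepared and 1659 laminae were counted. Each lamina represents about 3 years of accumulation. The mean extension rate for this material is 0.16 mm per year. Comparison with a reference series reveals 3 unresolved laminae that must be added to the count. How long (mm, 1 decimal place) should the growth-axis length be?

Adjusted count: 1659 + 3 = 1662 laminae.
At 3 years per lamina, 1662 × 3 = 4986 years.
Predicted length = 0.16 mm/year × 4986 years = 797.8 mm.

797.8 mm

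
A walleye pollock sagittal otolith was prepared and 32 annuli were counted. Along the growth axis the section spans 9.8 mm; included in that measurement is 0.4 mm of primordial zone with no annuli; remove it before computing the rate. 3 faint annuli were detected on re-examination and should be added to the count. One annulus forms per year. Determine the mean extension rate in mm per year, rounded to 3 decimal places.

0.269 mm per year

Adjusted count: 32 + 3 = 35 annuli.
Net length = 9.8 − 0.4 = 9.4 mm.
Extension rate ≈ 9.4 / 35 = 0.269 mm per year.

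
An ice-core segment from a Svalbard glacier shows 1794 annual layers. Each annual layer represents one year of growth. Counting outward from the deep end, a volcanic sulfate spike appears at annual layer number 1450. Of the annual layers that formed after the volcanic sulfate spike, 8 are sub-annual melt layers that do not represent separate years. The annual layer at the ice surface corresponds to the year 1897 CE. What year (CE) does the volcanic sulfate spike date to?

1794 − 1450 = 344 annual layers lie beyond the volcanic sulfate spike toward the ice surface.
344 − 8 false = 336 true annual layers after the volcanic sulfate spike.
1897 − 336 = 1561 CE.

1561 CE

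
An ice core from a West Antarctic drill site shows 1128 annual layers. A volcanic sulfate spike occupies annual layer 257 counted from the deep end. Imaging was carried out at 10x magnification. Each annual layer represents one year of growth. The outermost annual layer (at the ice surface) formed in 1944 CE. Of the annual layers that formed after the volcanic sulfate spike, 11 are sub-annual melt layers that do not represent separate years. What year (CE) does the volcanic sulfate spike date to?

1128 − 257 = 871 annual layers lie beyond the volcanic sulfate spike toward the ice surface.
871 − 11 false = 860 true annual layers after the volcanic sulfate spike.
Counting back 860 years from 1944 CE places the volcanic sulfate spike in 1944 − 860 = 1084 CE.

1084 CE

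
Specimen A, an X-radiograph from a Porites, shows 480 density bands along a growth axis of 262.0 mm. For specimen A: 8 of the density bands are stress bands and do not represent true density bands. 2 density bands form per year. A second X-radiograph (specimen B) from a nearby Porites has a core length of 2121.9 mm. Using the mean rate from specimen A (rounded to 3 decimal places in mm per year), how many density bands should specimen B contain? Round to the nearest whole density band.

3823 density bands

Specimen A: adjusted count: 480 − 8 = 472 density bands.
Specimen A: with 2 density bands per year, 472 / 2 = 236 years.
A: Extension rate ≈ 262.0 / 236 = 1.110 mm per year.
For B, 2121.9 / 1.110 = 1911.62 years; at 2 density bands per year that is 1911.62 × 2 ≈ 3823 density bands.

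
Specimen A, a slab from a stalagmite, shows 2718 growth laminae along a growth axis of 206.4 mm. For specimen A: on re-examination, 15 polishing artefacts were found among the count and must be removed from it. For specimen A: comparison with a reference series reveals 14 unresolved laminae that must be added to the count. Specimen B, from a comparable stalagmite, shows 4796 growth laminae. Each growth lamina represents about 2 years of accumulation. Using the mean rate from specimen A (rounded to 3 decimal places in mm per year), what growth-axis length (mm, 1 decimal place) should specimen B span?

364.5 mm

Specimen A: after corrections the count is 2718 − 15 + 14 = 2717 growth laminae.
Specimen A: multiplying by 2 years per growth lamina: 2717 × 2 = 5434 years.
A: 206.4 mm over 5434 years gives 206.4 / 5434 ≈ 0.038 mm/yr.
Specimen B: at 2 years per growth lamina, 4796 × 2 = 9592 years. Length of B = 0.038 × 9592 = 364.5 mm.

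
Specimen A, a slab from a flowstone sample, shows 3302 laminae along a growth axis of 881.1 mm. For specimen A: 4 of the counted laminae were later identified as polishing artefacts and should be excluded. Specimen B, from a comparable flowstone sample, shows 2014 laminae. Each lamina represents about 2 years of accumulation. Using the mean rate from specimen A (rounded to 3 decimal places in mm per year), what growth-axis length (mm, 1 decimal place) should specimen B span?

Specimen A: correcting the raw count gives 3302 − 4 = 3298 true laminae.
Specimen A: 3298 laminae at 2 years each span 3298 × 2 = 6596 years.
A: Extension rate ≈ 881.1 / 6596 = 0.134 mm/yr.
Specimen B: multiplying by 2 years per lamina: 2014 × 2 = 4028 years. B's length ≈ 0.134 × 4028 = 539.8 mm.

539.8 mm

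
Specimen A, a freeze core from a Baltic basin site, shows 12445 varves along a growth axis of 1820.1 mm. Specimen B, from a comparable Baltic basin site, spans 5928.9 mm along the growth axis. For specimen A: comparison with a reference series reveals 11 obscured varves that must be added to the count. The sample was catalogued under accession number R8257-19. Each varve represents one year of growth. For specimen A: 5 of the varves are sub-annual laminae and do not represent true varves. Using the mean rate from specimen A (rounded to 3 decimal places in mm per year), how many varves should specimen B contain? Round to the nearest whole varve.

40609 varves

Specimen A: true varve count = 12445 − 5 + 11 = 12451.
A: Mean rate = 1820.1 mm / 12451 years ≈ 0.146 mm per year.
For B, 5928.9 / 0.146 = 40608.90 years ≈ 40609 varves.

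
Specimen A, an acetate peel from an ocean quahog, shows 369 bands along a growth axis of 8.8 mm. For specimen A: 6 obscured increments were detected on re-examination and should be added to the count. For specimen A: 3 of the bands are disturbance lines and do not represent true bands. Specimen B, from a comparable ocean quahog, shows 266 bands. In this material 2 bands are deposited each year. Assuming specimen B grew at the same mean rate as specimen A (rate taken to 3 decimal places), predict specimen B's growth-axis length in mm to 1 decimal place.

6.3 mm

Specimen A: correcting the raw count gives 369 − 3 + 6 = 372 true bands.
Specimen A: with 2 bands per year, 372 / 2 = 186 years.
A: Extension rate ≈ 8.8 / 186 = 0.047 mm/year.
Specimen B: with 2 bands per year, 266 / 2 = 133 years. Length of B = 0.047 × 133 = 6.3 mm.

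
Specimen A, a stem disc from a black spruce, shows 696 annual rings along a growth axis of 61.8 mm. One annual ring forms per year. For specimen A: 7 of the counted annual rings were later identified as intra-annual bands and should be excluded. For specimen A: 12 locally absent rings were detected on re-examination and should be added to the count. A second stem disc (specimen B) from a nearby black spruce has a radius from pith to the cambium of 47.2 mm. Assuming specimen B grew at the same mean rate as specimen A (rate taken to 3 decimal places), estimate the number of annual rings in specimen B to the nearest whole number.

536 annual rings

Specimen A: adjusted count: 696 − 7 + 12 = 701 annual rings.
A: Extension rate ≈ 61.8 / 701 = 0.088 mm per year.
For B, 47.2 / 0.088 = 536.36 years ≈ 536 annual rings.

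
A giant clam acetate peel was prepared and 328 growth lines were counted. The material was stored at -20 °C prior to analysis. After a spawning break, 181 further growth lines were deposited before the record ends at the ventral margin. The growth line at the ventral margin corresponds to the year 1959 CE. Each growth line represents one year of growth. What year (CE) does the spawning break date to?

1778 CE

There are 181 growth lines younger than the spawning break.
The growth line at the ventral margin is 1959 CE, so the spawning break dates to 1959 − 181 = 1778 CE.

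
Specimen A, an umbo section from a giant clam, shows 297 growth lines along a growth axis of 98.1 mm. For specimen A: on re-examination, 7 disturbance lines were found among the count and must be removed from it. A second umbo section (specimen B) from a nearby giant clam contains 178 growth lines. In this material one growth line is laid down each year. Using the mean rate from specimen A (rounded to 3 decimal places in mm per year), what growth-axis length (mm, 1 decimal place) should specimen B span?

60.2 mm

Specimen A: adjusted count: 297 − 7 = 290 growth lines.
A: Extension rate ≈ 98.1 / 290 = 0.338 mm per year.
B's length ≈ 0.338 × 178 = 60.2 mm.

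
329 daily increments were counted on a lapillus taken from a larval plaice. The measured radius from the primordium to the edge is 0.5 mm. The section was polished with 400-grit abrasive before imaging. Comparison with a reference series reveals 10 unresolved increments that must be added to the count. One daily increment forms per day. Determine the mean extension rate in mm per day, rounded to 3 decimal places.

Adjusted count: 329 + 10 = 339 daily increments.
Mean rate = 0.5 mm / 339 days ≈ 0.001 mm per day.

0.001 mm per day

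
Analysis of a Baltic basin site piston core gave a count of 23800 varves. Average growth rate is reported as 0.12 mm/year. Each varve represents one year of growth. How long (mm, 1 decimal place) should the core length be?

2856.0 mm

23800 years of growth are recorded.
23800 years at 0.12 mm/year gives 0.12 × 23800 = 2856.0 mm.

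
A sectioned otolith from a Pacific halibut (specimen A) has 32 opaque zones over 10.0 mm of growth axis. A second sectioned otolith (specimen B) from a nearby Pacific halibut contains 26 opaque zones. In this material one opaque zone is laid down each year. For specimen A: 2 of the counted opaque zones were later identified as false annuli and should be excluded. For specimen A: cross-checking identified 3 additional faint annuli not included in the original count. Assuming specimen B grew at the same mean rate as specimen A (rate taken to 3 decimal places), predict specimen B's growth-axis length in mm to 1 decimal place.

Specimen A: after corrections the count is 32 − 2 + 3 = 33 opaque zones.
A: Extension rate ≈ 10.0 / 33 = 0.303 mm per year.
Length of B = 0.303 × 26 = 7.9 mm.

7.9 mm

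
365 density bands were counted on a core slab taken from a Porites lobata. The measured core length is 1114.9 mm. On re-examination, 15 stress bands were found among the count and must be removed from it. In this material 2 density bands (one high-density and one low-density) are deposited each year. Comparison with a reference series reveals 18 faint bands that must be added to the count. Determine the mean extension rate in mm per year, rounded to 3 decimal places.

6.059 mm per year

After corrections the count is 365 − 15 + 18 = 368 density bands.
With 2 density bands per year, 368 / 2 = 184 years.
1114.9 mm over 184 years gives 1114.9 / 184 ≈ 6.059 mm per year.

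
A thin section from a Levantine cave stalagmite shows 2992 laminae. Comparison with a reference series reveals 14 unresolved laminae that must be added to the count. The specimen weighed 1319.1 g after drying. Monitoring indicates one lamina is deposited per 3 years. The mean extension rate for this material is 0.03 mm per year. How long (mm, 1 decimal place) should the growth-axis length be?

Correcting the raw count gives 2992 + 14 = 3006 true laminae.
At 3 years per lamina, 3006 × 3 = 9018 years.
9018 years at 0.03 mm/year gives 0.03 × 9018 = 270.5 mm.

270.5 mm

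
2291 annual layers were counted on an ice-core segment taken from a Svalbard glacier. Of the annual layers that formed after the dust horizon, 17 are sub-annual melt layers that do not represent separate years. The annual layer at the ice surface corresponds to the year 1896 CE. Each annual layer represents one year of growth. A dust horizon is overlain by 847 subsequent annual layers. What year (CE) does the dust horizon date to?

847 annual layers post-date the dust horizon.
847 − 17 false = 830 true annual layers after the dust horizon.
Counting back 830 years from 1896 CE places the dust horizon in 1896 − 830 = 1066 CE.

1066 CE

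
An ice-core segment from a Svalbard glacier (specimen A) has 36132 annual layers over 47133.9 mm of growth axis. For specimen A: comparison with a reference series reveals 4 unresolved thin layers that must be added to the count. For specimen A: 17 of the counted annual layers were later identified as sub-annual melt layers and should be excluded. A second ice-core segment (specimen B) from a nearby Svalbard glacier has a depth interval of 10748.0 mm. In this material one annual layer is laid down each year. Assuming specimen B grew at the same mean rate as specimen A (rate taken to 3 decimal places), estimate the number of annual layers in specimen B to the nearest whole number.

8236 annual layers

Specimen A: correcting the raw count gives 36132 − 17 + 4 = 36119 true annual layers.
A: Extension rate ≈ 47133.9 / 36119 = 1.305 mm/year.
For B, 10748.0 / 1.305 = 8236.02 years ≈ 8236 annual layers.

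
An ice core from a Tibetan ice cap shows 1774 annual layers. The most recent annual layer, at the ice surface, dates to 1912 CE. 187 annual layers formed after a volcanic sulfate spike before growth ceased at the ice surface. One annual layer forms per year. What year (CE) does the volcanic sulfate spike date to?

187 annual layers formed after the volcanic sulfate spike.
1912 − 187 = 1725 CE.

1725 CE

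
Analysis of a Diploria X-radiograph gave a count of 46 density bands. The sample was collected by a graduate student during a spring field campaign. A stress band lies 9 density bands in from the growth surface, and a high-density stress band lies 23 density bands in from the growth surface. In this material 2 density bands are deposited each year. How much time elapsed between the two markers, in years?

Separation: 23 − 9 = 14 density bands.
Dividing by 2 density bands per year: 14 / 2 = 7 years.

7 years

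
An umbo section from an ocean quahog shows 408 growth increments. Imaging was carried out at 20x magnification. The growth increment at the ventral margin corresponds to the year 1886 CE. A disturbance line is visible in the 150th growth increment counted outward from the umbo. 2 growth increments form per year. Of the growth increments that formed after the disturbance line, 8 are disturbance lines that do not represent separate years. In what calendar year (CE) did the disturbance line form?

1761 CE

Between growth increment 150 and the ventral margin there are 408 − 150 = 258 growth increments.
Removing the 8 false growth increments leaves 258 − 8 = 250 true growth increments beyond the disturbance line.
With 2 growth increments per year, 250 / 2 = 125 years.
Counting back 125 years from 1886 CE places the disturbance line in 1886 − 125 = 1761 CE.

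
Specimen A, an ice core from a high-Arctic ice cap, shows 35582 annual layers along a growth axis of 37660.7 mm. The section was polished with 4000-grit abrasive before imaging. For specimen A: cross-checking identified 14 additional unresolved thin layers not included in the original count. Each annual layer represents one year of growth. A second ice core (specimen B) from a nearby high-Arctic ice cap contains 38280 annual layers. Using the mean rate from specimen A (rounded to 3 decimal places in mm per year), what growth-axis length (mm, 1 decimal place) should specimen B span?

40500.2 mm

Specimen A: after corrections the count is 35582 + 14 = 35596 annual layers.
A: 37660.7 mm over 35596 years gives 37660.7 / 35596 ≈ 1.058 mm per year.
B's length ≈ 1.058 × 38280 = 40500.2 mm.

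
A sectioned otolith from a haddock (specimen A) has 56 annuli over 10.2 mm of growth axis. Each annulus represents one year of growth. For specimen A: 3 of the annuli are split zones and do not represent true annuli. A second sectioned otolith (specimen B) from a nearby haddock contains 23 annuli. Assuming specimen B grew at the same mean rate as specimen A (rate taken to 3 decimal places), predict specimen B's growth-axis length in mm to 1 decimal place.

4.4 mm

Specimen A: true annulus count = 56 − 3 = 53.
A: 10.2 mm over 53 years gives 10.2 / 53 ≈ 0.192 mm per year.
B's length ≈ 0.192 × 23 = 4.4 mm.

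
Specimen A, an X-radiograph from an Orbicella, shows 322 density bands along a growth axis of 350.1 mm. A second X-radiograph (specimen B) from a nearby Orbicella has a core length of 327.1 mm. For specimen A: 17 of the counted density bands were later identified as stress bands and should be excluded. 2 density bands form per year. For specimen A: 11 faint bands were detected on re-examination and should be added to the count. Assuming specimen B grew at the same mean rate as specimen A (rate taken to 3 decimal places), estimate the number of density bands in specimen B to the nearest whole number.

Specimen A: true density band count = 322 − 17 + 11 = 316.
Specimen A: with 2 density bands per year, 316 / 2 = 158 years.
A: Extension rate ≈ 350.1 / 158 = 2.216 mm per year.
Specimen B: 327.1 mm / 2.216 mm per year = 147.61 years; at 2 density bands per year that is 147.61 × 2 ≈ 295 density bands.

295 density bands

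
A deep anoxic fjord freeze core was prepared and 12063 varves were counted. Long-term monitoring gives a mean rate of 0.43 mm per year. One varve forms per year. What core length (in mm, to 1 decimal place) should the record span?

12063 years of growth are recorded.
12063 years at 0.43 mm/year gives 0.43 × 12063 = 5187.1 mm.

5187.1 mm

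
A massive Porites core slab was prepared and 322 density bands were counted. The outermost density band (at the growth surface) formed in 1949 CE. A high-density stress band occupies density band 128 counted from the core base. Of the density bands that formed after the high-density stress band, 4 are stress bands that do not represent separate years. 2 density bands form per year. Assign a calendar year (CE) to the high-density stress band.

1854 CE

The high-density stress band sits at density band 128 from the core base, so 322 − 128 = 194 density bands formed after it.
Removing the 4 false density bands leaves 194 − 4 = 190 true density bands beyond the high-density stress band.
Dividing by 2 density bands per year: 190 / 2 = 95 years.
The density band at the growth surface is 1949 CE, so the high-density stress band dates to 1949 − 95 = 1854 CE.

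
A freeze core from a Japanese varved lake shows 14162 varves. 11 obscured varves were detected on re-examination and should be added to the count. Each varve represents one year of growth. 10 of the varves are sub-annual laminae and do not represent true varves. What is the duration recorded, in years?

After corrections the count is 14162 − 10 + 11 = 14163 varves.
At one varve per year, that is 14163 years.

14163 years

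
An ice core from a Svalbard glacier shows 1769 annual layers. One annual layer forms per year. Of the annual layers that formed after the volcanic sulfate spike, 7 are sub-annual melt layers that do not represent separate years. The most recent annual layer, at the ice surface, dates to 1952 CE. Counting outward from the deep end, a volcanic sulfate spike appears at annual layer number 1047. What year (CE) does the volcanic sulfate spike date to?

1237 CE

Between annual layer 1047 and the ice surface there are 1769 − 1047 = 722 annual layers.
Removing the 7 false annual layers leaves 722 − 7 = 715 true annual layers beyond the volcanic sulfate spike.
1952 − 715 = 1237 CE.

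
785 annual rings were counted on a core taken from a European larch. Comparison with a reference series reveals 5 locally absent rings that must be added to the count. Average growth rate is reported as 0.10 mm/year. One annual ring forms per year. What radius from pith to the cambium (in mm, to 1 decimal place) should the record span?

Correcting the raw count gives 785 + 5 = 790 true annual rings.
Predicted length = 0.10 mm/year × 790 years = 79.0 mm.

79.0 mm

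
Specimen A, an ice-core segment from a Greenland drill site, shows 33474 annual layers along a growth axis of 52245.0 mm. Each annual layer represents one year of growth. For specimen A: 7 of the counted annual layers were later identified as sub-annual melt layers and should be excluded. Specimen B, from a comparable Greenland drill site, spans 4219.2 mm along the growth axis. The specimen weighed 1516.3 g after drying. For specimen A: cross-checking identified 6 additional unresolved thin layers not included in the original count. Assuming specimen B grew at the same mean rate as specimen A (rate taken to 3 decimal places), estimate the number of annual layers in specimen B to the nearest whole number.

Specimen A: true annual layer count = 33474 − 7 + 6 = 33473.
A: Mean rate = 52245.0 mm / 33473 years ≈ 1.561 mm/year.
B spans 4219.2 / 1.561 = 2702.88 years ≈ 2703 annual layers.

2703 annual layers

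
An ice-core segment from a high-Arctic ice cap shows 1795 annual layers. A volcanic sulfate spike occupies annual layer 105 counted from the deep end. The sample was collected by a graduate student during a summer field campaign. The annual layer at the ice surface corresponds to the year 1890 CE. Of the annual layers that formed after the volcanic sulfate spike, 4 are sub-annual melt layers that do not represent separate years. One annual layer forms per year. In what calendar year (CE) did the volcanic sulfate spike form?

204 CE

Between annual layer 105 and the ice surface there are 1795 − 105 = 1690 annual layers.
1690 − 4 false = 1686 true annual layers after the volcanic sulfate spike.
The annual layer at the ice surface is 1890 CE, so the volcanic sulfate spike dates to 1890 − 1686 = 204 CE.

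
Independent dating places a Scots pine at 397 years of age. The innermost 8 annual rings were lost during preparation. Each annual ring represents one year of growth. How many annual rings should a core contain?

At one annual ring per year, 397 years correspond to 397 annual rings.
Subtracting the 8 annual rings not captured gives 397 − 8 = 389 annual rings in the record.

389 annual rings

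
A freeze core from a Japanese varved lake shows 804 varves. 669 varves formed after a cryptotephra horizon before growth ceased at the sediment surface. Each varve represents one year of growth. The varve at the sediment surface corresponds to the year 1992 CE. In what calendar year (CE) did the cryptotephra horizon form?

669 varves post-date the cryptotephra horizon.
1992 − 669 = 1323 CE.

1323 CE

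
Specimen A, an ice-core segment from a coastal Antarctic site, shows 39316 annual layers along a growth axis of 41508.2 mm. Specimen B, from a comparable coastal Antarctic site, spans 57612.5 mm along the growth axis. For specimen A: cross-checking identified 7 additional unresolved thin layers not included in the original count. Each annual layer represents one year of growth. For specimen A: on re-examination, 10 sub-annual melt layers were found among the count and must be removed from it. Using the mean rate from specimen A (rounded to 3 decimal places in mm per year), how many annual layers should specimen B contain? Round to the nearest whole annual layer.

54557 annual layers

Specimen A: correcting the raw count gives 39316 − 10 + 7 = 39313 true annual layers.
A: 41508.2 mm over 39313 years gives 41508.2 / 39313 ≈ 1.056 mm/year.
B spans 57612.5 / 1.056 = 54557.29 years ≈ 54557 annual layers.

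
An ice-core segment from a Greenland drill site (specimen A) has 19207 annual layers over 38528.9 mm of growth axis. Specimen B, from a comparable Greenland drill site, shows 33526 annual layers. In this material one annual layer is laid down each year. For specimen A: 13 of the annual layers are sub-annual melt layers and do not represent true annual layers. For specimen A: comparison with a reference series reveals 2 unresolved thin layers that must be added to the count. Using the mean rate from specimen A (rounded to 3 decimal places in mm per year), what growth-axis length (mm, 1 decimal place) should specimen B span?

67286.7 mm

Specimen A: after corrections the count is 19207 − 13 + 2 = 19196 annual layers.
A: 38528.9 mm over 19196 years gives 38528.9 / 19196 ≈ 2.007 mm per year.
Length of B = 2.007 × 33526 = 67286.7 mm.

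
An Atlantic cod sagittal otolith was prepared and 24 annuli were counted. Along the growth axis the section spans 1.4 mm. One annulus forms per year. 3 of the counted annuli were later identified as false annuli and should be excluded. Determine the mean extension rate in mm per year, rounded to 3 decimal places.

Correcting the raw count gives 24 − 3 = 21 true annuli.
1.4 mm over 21 years gives 1.4 / 21 ≈ 0.067 mm per year.

0.067 mm per year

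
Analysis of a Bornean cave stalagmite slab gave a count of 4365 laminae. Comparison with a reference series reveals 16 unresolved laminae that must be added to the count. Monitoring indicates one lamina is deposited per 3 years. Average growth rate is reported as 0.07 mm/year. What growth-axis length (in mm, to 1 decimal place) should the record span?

920.0 mm

After corrections the count is 4365 + 16 = 4381 laminae.
At 3 years per lamina, 4381 × 3 = 13143 years.
13143 years at 0.07 mm/year gives 0.07 × 13143 = 920.0 mm.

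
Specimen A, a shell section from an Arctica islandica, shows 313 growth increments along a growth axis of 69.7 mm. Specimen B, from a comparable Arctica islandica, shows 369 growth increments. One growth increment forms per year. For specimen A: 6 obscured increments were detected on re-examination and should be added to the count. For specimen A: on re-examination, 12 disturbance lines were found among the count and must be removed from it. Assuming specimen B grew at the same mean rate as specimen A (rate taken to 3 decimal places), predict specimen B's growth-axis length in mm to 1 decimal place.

83.8 mm

Specimen A: adjusted count: 313 − 12 + 6 = 307 growth increments.
A: Mean rate = 69.7 mm / 307 years ≈ 0.227 mm per year.
B's length ≈ 0.227 × 369 = 83.8 mm.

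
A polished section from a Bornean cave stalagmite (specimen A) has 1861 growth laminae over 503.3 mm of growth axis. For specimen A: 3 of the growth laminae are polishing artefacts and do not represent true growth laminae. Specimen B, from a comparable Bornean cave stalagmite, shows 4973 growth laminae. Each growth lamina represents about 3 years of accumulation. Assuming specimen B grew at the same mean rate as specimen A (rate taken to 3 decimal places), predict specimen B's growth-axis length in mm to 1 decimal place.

1342.7 mm

Specimen A: true growth lamina count = 1861 − 3 = 1858.
Specimen A: at 3 years per growth lamina, 1858 × 3 = 5574 years.
A: Extension rate ≈ 503.3 / 5574 = 0.090 mm per year.
Specimen B: at 3 years per growth lamina, 4973 × 3 = 14919 years. Length of B = 0.090 × 14919 = 1342.7 mm.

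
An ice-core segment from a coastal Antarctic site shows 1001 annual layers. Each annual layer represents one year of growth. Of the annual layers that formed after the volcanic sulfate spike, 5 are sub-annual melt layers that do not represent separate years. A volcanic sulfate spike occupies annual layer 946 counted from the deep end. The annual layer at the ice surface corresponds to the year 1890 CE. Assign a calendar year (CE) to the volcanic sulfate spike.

1840 CE

1001 − 946 = 55 annual layers lie beyond the volcanic sulfate spike toward the ice surface.
55 − 5 false = 50 true annual layers after the volcanic sulfate spike.
Counting back 50 years from 1890 CE places the volcanic sulfate spike in 1890 − 50 = 1840 CE.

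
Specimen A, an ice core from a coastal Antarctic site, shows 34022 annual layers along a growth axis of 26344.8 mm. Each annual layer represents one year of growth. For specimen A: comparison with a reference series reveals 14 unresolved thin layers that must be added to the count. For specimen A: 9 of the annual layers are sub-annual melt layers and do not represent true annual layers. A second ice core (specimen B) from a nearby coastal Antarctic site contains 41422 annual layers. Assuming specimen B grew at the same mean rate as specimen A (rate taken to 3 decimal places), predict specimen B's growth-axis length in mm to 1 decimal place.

Specimen A: true annual layer count = 34022 − 9 + 14 = 34027.
A: 26344.8 mm over 34027 years gives 26344.8 / 34027 ≈ 0.774 mm/year.
For B, 0.774 mm/year × 41422 years = 32060.6 mm.

32060.6 mm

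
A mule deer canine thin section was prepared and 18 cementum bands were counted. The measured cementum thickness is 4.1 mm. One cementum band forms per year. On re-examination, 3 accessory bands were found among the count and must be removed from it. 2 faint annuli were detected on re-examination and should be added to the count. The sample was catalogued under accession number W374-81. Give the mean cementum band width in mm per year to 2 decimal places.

Adjusted count: 18 − 3 + 2 = 17 cementum bands.
Mean rate = 4.1 mm / 17 years ≈ 0.24 mm per year.

0.24 mm per year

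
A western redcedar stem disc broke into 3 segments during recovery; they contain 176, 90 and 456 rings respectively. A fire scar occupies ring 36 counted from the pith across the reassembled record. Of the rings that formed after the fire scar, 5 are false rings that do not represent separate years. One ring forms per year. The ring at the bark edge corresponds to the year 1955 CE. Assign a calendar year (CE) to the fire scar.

Total rings = 176 + 90 + 456 = 722.
722 − 36 = 686 rings lie beyond the fire scar toward the bark edge.
Removing the 5 false rings leaves 686 − 5 = 681 true rings beyond the fire scar.
The ring at the bark edge is 1955 CE, so the fire scar dates to 1955 − 681 = 1274 CE.

1274 CE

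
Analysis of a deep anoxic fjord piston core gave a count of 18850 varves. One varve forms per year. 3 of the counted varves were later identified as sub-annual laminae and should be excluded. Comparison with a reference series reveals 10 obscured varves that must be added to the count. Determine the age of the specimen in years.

Adjusted count: 18850 − 3 + 10 = 18857 varves.
One varve per year makes the duration 18857 years.

18857 yr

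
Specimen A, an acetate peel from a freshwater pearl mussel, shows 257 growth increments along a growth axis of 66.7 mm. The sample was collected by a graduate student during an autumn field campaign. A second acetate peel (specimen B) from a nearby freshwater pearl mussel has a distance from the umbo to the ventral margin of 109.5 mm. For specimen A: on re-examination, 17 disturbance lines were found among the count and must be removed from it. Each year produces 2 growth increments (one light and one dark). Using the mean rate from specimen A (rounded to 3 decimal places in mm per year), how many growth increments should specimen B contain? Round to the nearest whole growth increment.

Specimen A: adjusted count: 257 − 17 = 240 growth increments.
Specimen A: with 2 growth increments per year, 240 / 2 = 120 years.
A: Mean rate = 66.7 mm / 120 years ≈ 0.556 mm/yr.
Specimen B: 109.5 mm / 0.556 mm per year = 196.94 years; at 2 growth increments per year that is 196.94 × 2 ≈ 394 growth increments.

394 growth increments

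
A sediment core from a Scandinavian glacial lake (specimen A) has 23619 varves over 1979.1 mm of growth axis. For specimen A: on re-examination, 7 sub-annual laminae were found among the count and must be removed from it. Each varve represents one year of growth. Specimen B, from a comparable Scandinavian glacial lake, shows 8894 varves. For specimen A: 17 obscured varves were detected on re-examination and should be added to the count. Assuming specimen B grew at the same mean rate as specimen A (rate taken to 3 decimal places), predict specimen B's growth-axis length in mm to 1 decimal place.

747.1 mm

Specimen A: adjusted count: 23619 − 7 + 17 = 23629 varves.
A: 1979.1 mm over 23629 years gives 1979.1 / 23629 ≈ 0.084 mm per year.
Length of B = 0.084 × 8894 = 747.1 mm.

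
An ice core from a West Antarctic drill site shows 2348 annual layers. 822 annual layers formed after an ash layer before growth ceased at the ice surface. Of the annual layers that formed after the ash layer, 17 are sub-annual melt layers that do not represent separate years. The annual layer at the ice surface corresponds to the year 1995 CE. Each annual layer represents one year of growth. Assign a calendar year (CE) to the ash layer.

1190 CE

822 annual layers post-date the ash layer.
822 − 17 false = 805 true annual layers after the ash layer.
The annual layer at the ice surface is 1995 CE, so the ash layer dates to 1995 − 805 = 1190 CE.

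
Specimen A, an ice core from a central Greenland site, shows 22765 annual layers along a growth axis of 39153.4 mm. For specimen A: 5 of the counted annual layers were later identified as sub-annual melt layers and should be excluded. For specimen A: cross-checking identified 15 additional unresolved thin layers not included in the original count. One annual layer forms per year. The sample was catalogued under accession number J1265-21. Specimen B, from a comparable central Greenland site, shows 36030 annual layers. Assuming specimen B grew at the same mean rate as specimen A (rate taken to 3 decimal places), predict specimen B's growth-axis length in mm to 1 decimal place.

Specimen A: after corrections the count is 22765 − 5 + 15 = 22775 annual layers.
A: 39153.4 mm over 22775 years gives 39153.4 / 22775 ≈ 1.719 mm per year.
B's length ≈ 1.719 × 36030 = 61935.6 mm.

61935.6 mm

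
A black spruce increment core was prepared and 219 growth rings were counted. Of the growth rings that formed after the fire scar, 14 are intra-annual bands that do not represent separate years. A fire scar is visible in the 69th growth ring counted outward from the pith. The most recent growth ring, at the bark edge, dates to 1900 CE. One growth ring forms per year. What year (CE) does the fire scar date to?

1764 CE

219 − 69 = 150 growth rings lie beyond the fire scar toward the bark edge.
Removing the 14 false growth rings leaves 150 − 14 = 136 true growth rings beyond the fire scar.
The growth ring at the bark edge is 1900 CE, so the fire scar dates to 1900 − 136 = 1764 CE.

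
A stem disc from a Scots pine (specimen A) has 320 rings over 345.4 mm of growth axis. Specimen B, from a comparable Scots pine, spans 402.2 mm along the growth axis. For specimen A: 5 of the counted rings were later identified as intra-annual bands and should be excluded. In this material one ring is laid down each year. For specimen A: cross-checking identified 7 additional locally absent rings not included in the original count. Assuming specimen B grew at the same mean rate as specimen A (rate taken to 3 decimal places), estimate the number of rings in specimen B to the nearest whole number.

375 rings

Specimen A: after corrections the count is 320 − 5 + 7 = 322 rings.
A: Extension rate ≈ 345.4 / 322 = 1.073 mm/year.
For B, 402.2 / 1.073 = 374.84 years ≈ 375 rings.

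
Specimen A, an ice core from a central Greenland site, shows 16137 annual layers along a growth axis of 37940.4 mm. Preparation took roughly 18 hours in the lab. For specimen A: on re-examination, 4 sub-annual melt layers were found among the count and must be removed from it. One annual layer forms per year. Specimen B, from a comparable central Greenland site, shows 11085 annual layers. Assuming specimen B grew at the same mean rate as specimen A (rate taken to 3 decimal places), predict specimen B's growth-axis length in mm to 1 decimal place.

26071.9 mm

Specimen A: after corrections the count is 16137 − 4 = 16133 annual layers.
A: 37940.4 mm over 16133 years gives 37940.4 / 16133 ≈ 2.352 mm per year.
For B, 2.352 mm/year × 11085 years = 26071.9 mm.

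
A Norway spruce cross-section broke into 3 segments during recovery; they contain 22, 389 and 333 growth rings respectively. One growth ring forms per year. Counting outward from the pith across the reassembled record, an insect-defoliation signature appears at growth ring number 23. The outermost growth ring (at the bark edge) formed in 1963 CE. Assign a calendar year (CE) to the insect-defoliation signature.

Total growth rings = 22 + 389 + 333 = 744.
Between growth ring 23 and the bark edge there are 744 − 23 = 721 growth rings.
Counting back 721 years from 1963 CE places the insect-defoliation signature in 1963 − 721 = 1242 CE.

1242 CE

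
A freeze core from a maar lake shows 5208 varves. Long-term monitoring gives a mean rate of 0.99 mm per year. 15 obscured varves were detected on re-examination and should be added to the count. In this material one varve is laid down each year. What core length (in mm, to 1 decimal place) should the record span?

5170.8 mm

After corrections the count is 5208 + 15 = 5223 varves.
Length ≈ 0.99 × 5223 = 5170.8 mm.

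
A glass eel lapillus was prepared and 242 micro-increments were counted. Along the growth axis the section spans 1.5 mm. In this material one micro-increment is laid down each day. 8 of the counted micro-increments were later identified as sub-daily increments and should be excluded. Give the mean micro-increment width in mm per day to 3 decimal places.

Adjusted count: 242 − 8 = 234 micro-increments.
1.5 mm over 234 days gives 1.5 / 234 ≈ 0.006 mm per day.

0.006 mm per day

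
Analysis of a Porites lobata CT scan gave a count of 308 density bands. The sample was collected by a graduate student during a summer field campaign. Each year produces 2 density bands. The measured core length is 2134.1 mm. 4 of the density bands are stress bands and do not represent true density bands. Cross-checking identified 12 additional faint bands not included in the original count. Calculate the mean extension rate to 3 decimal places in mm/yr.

Adjusted count: 308 − 4 + 12 = 316 density bands.
Dividing by 2 density bands per year: 316 / 2 = 158 years.
Mean rate = 2134.1 mm / 158 years ≈ 13.507 mm/yr.

13.507 mm/yr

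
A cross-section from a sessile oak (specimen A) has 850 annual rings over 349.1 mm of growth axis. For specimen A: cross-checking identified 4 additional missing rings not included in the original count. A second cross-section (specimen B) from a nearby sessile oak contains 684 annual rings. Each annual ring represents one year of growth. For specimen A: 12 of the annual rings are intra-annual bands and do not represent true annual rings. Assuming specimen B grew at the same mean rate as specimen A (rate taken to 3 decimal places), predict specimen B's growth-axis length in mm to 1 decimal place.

283.9 mm

Specimen A: adjusted count: 850 − 12 + 4 = 842 annual rings.
A: Extension rate ≈ 349.1 / 842 = 0.415 mm/year.
For B, 0.415 mm/year × 684 years = 283.9 mm.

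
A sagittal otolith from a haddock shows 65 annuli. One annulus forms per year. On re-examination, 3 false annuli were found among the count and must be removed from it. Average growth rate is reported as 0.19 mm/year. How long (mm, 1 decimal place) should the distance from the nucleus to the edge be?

11.8 mm

After corrections the count is 65 − 3 = 62 annuli.
62 years at 0.19 mm/year gives 0.19 × 62 = 11.8 mm.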